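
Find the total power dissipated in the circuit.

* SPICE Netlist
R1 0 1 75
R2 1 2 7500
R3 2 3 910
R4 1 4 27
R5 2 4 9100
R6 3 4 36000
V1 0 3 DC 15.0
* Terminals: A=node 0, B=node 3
Nodal analysis, taking node 3 as the 0 V reference.
Source V1 fixes V_0 = 15 V.
KCL at each unknown node (sum of currents leaving = 0; resistances in Ω):
  Node 1: (V_1 - 15)/75 + (V_1 - V_2)/7500 + (V_1 - V_4)/27 = 0
  Node 2: (V_2 - V_1)/7500 + (V_2 - 0)/910 + (V_2 - V_4)/9100 = 0
  Node 4: (V_4 - V_1)/27 + (V_4 - V_2)/9100 + (V_4 - 0)/36000 = 0
Collecting terms (coefficients in siemens):
  0.0505·V_1 - 0.0001333·V_2 - 0.03704·V_4 = 0.2
  0.001342·V_2 - 0.0001333·V_1 - 0.0001099·V_4 = 0
  0.03717·V_4 - 0.03704·V_1 - 0.0001099·V_2 = 0
Solving these 3 simultaneous equations (Gaussian elimination) gives:
  V_1 = 14.75 V, V_2 = 2.669 V, V_4 = 14.7 V
Power in each resistor, P = (ΔV)²/R:
  P_R1 = (15 - 14.75)²/75 = 0.0008374 W
  P_R2 = (14.75 - 2.669)²/7500 = 0.01946 W
  P_R3 = (2.669 - 0)²/910 = 0.007829 W
  P_R4 = (14.75 - 14.7)²/27 = 0.00008088 W
  P_R5 = (2.669 - 14.7)²/9100 = 0.01591 W
  P_R6 = (0 - 14.7)²/36000 = 0.006005 W
P_total = P_R1 + P_R2 + P_R3 + P_R4 + P_R5 + P_R6 = 0.05012 W

Final answer: 0.05012 W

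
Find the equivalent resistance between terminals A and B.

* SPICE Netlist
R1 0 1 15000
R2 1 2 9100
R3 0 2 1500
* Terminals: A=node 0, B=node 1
Reduce the network between node 0 (A) and node 1 (B) by series/parallel combination:
  Rs1 = R3 + R2 (series, joined only at node 2) = 1500 + 9100 = 10600 Ω
  Rp1 = R1 ‖ Rs1 (parallel, both between nodes 0 and 1) = 1/(1/15000 + 1/10600) = 6211 Ω
R_eq = 6.211 kΩ

Final answer: 6.211 kΩ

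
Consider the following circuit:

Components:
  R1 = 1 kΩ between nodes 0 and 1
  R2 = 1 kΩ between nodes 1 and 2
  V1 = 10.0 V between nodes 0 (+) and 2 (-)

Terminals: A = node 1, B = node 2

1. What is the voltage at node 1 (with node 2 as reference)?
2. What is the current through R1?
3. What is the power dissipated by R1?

Nodal analysis, taking node 2 as the 0 V reference.
Source V1 fixes V_0 = 10 V.
KCL at each unknown node (sum of currents leaving = 0; resistances in Ω):
  Node 1: (V_1 - 10)/1000 + (V_1 - 0)/1000 = 0
Collecting terms: 0.002 × V_1 = 0.01  =>  V_1 = 5 V
Part 1:
  Read off the nodal solution: V_1 = 5 V
Part 2:
  I_R1 = (V_0 - V_1)/R1 = (10 - 5)/1000 = 0.005 A
  Magnitude: I_R1 = 0.005 A
Part 3:
  I_R1 = (V_0 - V_1)/R1 = (10 - 5)/1000 = 0.005 A
  P_R1 = I_R1² × R1 = (0.005)² × 1000 = 0.025 W

Final answers:
1. V_1 = 5 V
2. I_R1 = 0.005 A
3. P_R1 = 0.025 W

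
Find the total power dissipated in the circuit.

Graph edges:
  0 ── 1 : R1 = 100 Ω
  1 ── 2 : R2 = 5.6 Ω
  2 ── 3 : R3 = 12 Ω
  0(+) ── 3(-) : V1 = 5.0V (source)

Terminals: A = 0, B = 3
Nodal analysis, taking node 3 as the 0 V reference.
Source V1 fixes V_0 = 5 V.
KCL at each unknown node (sum of currents leaving = 0; resistances in Ω):
  Node 1: (V_1 - 5)/100 + (V_1 - V_2)/5.6 = 0
  Node 2: (V_2 - V_1)/5.6 + (V_2 - 0)/12 = 0
Collecting terms (coefficients in siemens):
  0.1886·V_1 - 0.1786·V_2 = 0.05
  0.2619·V_2 - 0.1786·V_1 = 0
Determinant D = (0.1886)(0.2619) - (-0.1786)(-0.1786) = 0.0175
V_1 = [(0.05)(0.2619) - (-0.1786)(0)]/D = 0.7483 V
V_2 = [(0.1886)(0) - (0.05)(-0.1786)]/D = 0.5102 V
Power in each resistor, P = (ΔV)²/R:
  P_R1 = (5 - 0.7483)²/100 = 0.1808 W
  P_R2 = (0.7483 - 0.5102)²/5.6 = 0.01012 W
  P_R3 = (0.5102 - 0)²/12 = 0.02169 W
P_total = P_R1 + P_R2 + P_R3 = 0.2126 W

Final answer: 0.2126 W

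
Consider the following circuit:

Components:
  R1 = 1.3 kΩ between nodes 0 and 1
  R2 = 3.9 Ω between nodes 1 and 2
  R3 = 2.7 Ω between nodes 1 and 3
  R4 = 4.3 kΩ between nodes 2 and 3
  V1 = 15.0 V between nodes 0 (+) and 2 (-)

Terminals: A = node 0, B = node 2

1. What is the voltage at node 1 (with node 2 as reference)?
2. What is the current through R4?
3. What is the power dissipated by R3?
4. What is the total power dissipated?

Nodal analysis, taking node 2 as the 0 V reference.
Source V1 fixes V_0 = 15 V.
KCL at each unknown node (sum of currents leaving = 0; resistances in Ω):
  Node 1: (V_1 - 15)/1300 + (V_1 - 0)/3.9 + (V_1 - V_3)/2.7 = 0
  Node 3: (V_3 - V_1)/2.7 + (V_3 - 0)/4300 = 0
Collecting terms (coefficients in siemens):
  0.6275·V_1 - 0.3704·V_3 = 0.01154
  0.3706·V_3 - 0.3704·V_1 = 0
Determinant D = (0.6275)(0.3706) - (-0.3704)(-0.3704) = 0.0954
V_1 = [(0.01154)(0.3706) - (-0.3704)(0)]/D = 0.04482 V
V_3 = [(0.6275)(0) - (0.01154)(-0.3704)]/D = 0.0448 V
Part 1:
  Read off the nodal solution: V_1 = 0.04482 V
Part 2:
  I_R4 = (V_2 - V_3)/R4 = (0 - 0.0448)/4300 = -0.00001042 A
  Magnitude: I_R4 = 0.00001042 A
Part 3:
  I_R3 = (V_1 - V_3)/R3 = (0.04482 - 0.0448)/2.7 = 0.00001042 A
  P_R3 = I_R3² × R3 = (0.00001042)² × 2.7 = 0.000000000293 W
Part 4:
  Power in each resistor, P = (ΔV)²/R:
    P_R1 = (15 - 0.04482)²/1300 = 0.172 W
    P_R2 = (0.04482 - 0)²/3.9 = 0.0005152 W
    P_R3 = (0.04482 - 0.0448)²/2.7 = 0.000000000293 W
    P_R4 = (0 - 0.0448)²/4300 = 0.0000004667 W
  P_total = P_R1 + P_R2 + P_R3 + P_R4 = 0.1726 W

Final answers:
1. V_1 = 0.04482 V
2. I_R4 = 1.042e-05 A
3. P_R3 = 2.93e-10 W
4. P_total = 0.1726 W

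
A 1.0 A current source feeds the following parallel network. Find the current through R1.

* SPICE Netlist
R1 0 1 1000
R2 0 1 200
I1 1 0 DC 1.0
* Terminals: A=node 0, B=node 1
All resistors sit directly between nodes 0 and 1, so they are in parallel and share one voltage V; the full source current 1 A splits among them.
1/R_par = 1/1000 + 1/200 = 0.006 S  =>  R_par = 166.7 Ω
V = I × R_par = 1 × 166.7 = 166.7 V
I_R1 = V/R1 = 166.7/1000 = 0.1667 A

Final answer: 0.1667 A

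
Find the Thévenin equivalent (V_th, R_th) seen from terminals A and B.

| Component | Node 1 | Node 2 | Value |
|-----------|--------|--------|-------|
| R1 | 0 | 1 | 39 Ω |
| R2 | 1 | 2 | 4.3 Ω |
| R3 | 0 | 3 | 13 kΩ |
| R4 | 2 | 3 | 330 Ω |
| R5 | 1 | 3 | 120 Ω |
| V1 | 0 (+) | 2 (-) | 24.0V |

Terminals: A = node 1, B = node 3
Step 1 — V_th is the open-circuit voltage V_A - V_B (nothing connected across the terminals).
Nodal analysis, taking node 2 as the 0 V reference.
Source V1 fixes V_0 = 24 V.
KCL at each unknown node (sum of currents leaving = 0; resistances in Ω):
  Node 1: (V_1 - 24)/39 + (V_1 - 0)/4.3 + (V_1 - V_3)/120 = 0
  Node 3: (V_3 - 24)/13000 + (V_3 - 0)/330 + (V_3 - V_1)/120 = 0
Collecting terms (coefficients in siemens):
  0.2665·V_1 - 0.008333·V_3 = 0.6154
  0.01144·V_3 - 0.008333·V_1 = 0.001846
Determinant D = (0.2665)(0.01144) - (-0.008333)(-0.008333) = 0.00298
V_1 = [(0.6154)(0.01144) - (-0.008333)(0.001846)]/D = 2.368 V
V_3 = [(0.2665)(0.001846) - (0.6154)(-0.008333)]/D = 1.886 V
V_th = V_1 - V_3 = 2.368 - 1.886 = 0.4817 V
Step 2 — R_th: zero the source — replace V1 by a short circuit (node 2 merges into node 0) — and find the resistance seen between A (node 1) and B (node 3).
Reduce the network between node 1 (A) and node 3 (B) by series/parallel combination:
  Rp1 = R1 ‖ R2 (parallel, both between nodes 0 and 1) = 1/(1/39 + 1/4.3) = 3.873 Ω
  Rp2 = R3 ‖ R4 (parallel, both between nodes 0 and 3) = 1/(1/13000 + 1/330) = 321.8 Ω
  Rs1 = Rp1 + Rp2 (series, joined only at node 0) = 3.873 + 321.8 = 325.7 Ω
  Rp3 = R5 ‖ Rs1 (parallel, both between nodes 1 and 3) = 1/(1/120 + 1/325.7) = 87.69 Ω
R_th = 87.69 Ω

Final answer: V_th = 0.4817 V, R_th = 87.69 Ω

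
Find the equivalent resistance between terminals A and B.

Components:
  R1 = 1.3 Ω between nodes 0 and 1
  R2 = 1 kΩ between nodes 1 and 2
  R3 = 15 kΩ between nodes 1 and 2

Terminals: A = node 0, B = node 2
Reduce the network between node 0 (A) and node 2 (B) by series/parallel combination:
  Rp1 = R2 ‖ R3 (parallel, both between nodes 1 and 2) = 1/(1/1000 + 1/15000) = 937.5 Ω
  Rs1 = R1 + Rp1 (series, joined only at node 1) = 1.3 + 937.5 = 938.8 Ω
R_eq = 938.8 Ω

Final answer: 938.8 Ω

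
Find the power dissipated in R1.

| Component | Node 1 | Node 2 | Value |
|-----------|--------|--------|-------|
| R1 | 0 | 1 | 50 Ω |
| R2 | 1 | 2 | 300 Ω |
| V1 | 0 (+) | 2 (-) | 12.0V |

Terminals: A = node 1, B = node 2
Nodal analysis, taking node 2 as the 0 V reference.
Source V1 fixes V_0 = 12 V.
KCL at each unknown node (sum of currents leaving = 0; resistances in Ω):
  Node 1: (V_1 - 12)/50 + (V_1 - 0)/300 = 0
Collecting terms: 0.02333 × V_1 = 0.24  =>  V_1 = 10.29 V
I_R1 = (V_0 - V_1)/R1 = (12 - 10.29)/50 = 0.03429 A
P_R1 = I_R1² × R1 = (0.03429)² × 50 = 0.05878 W

Final answer: 0.05878 W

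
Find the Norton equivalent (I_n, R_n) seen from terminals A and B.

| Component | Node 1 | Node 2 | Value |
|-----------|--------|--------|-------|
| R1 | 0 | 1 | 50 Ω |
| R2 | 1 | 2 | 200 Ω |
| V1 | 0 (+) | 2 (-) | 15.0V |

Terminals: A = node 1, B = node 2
Find the Thévenin equivalent first; then I_n = V_th/R_th and R_n = R_th.
Step 1 — V_th is the open-circuit voltage V_A - V_B (nothing connected across the terminals).
Nodal analysis, taking node 2 as the 0 V reference.
Source V1 fixes V_0 = 15 V.
KCL at each unknown node (sum of currents leaving = 0; resistances in Ω):
  Node 1: (V_1 - 15)/50 + (V_1 - 0)/200 = 0
Collecting terms: 0.025 × V_1 = 0.3  =>  V_1 = 12 V
V_th = V_1 - V_2 = 12 - 0 = 12 V
Step 2 — R_th: zero the source — replace V1 by a short circuit (node 2 merges into node 0) — and find the resistance seen between A (node 1) and B (node 0).
Reduce the network between node 1 (A) and node 0 (B) by series/parallel combination:
  Rp1 = R1 ‖ R2 (parallel, both between nodes 0 and 1) = 1/(1/50 + 1/200) = 40 Ω
R_th = 40 Ω
I_n = V_th/R_th = 12/40 = 0.3 A, and R_n = R_th = 40 Ω

Final answer: I_n = 0.3 A, R_n = 40 Ω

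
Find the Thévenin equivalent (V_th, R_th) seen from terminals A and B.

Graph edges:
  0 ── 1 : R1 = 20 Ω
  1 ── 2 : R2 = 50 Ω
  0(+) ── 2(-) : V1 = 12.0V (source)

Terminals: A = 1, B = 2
Step 1 — V_th is the open-circuit voltage V_A - V_B (nothing connected across the terminals).
Nodal analysis, taking node 2 as the 0 V reference.
Source V1 fixes V_0 = 12 V.
KCL at each unknown node (sum of currents leaving = 0; resistances in Ω):
  Node 1: (V_1 - 12)/20 + (V_1 - 0)/50 = 0
Collecting terms: 0.07 × V_1 = 0.6  =>  V_1 = 8.571 V
V_th = V_1 - V_2 = 8.571 - 0 = 8.571 V
Step 2 — R_th: zero the source — replace V1 by a short circuit (node 2 merges into node 0) — and find the resistance seen between A (node 1) and B (node 0).
Reduce the network between node 1 (A) and node 0 (B) by series/parallel combination:
  Rp1 = R1 ‖ R2 (parallel, both between nodes 0 and 1) = 1/(1/20 + 1/50) = 14.29 Ω
R_th = 14.29 Ω

Final answer: V_th = 8.571 V, R_th = 14.29 Ω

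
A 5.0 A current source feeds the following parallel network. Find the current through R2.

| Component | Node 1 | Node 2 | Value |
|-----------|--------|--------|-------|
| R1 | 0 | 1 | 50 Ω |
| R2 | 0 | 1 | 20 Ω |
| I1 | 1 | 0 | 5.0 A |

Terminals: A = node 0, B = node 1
All resistors sit directly between nodes 0 and 1, so they are in parallel and share one voltage V; the full source current 5 A splits among them.
1/R_par = 1/50 + 1/20 = 0.07 S  =>  R_par = 14.29 Ω
V = I × R_par = 5 × 14.29 = 71.43 V
I_R2 = V/R2 = 71.43/20 = 3.571 A

Final answer: 3.571 A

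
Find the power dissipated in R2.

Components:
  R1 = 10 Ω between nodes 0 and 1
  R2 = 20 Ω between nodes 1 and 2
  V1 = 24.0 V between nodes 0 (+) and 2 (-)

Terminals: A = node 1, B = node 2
Nodal analysis, taking node 2 as the 0 V reference.
Source V1 fixes V_0 = 24 V.
KCL at each unknown node (sum of currents leaving = 0; resistances in Ω):
  Node 1: (V_1 - 24)/10 + (V_1 - 0)/20 = 0
Collecting terms: 0.15 × V_1 = 2.4  =>  V_1 = 16 V
I_R2 = (V_1 - V_2)/R2 = (16 - 0)/20 = 0.8 A
P_R2 = I_R2² × R2 = (0.8)² × 20 = 12.8 W

Final answer: 12.8 W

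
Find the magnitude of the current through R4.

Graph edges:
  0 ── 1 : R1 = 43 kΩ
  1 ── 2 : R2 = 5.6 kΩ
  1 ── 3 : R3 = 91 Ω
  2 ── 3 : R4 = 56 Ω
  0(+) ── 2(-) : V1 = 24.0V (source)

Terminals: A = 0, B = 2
Nodal analysis, taking node 2 as the 0 V reference.
Source V1 fixes V_0 = 24 V.
KCL at each unknown node (sum of currents leaving = 0; resistances in Ω):
  Node 1: (V_1 - 24)/43000 + (V_1 - 0)/5600 + (V_1 - V_3)/91 = 0
  Node 3: (V_3 - V_1)/91 + (V_3 - 0)/56 = 0
Collecting terms (coefficients in siemens):
  0.01119·V_1 - 0.01099·V_3 = 0.0005581
  0.02885·V_3 - 0.01099·V_1 = 0
Determinant D = (0.01119)(0.02885) - (-0.01099)(-0.01099) = 0.0002021
V_1 = [(0.0005581)(0.02885) - (-0.01099)(0)]/D = 0.07968 V
V_3 = [(0.01119)(0) - (0.0005581)(-0.01099)]/D = 0.03036 V
I_R4 = (V_2 - V_3)/R4 = (0 - 0.03036)/56 = -0.0005421 A
|I_R4| = 0.0005421 A

Final answer: |I_R4| = 0.0005421 A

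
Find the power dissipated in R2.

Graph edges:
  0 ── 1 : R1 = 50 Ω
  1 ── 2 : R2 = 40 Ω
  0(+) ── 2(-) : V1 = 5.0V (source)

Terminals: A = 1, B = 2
Nodal analysis, taking node 2 as the 0 V reference.
Source V1 fixes V_0 = 5 V.
KCL at each unknown node (sum of currents leaving = 0; resistances in Ω):
  Node 1: (V_1 - 5)/50 + (V_1 - 0)/40 = 0
Collecting terms: 0.045 × V_1 = 0.1  =>  V_1 = 2.222 V
I_R2 = (V_1 - V_2)/R2 = (2.222 - 0)/40 = 0.05556 A
P_R2 = I_R2² × R2 = (0.05556)² × 40 = 0.1235 W

Final answer: 0.1235 W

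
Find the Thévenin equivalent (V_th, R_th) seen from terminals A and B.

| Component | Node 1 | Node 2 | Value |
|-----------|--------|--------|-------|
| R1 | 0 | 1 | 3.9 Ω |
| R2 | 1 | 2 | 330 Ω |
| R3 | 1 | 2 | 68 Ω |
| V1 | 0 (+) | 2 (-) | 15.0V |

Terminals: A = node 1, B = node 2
Step 1 — V_th is the open-circuit voltage V_A - V_B (nothing connected across the terminals).
Nodal analysis, taking node 2 as the 0 V reference.
Source V1 fixes V_0 = 15 V.
KCL at each unknown node (sum of currents leaving = 0; resistances in Ω):
  Node 1: (V_1 - 15)/3.9 + (V_1 - 0)/330 + (V_1 - 0)/68 = 0
Collecting terms: 0.2741 × V_1 = 3.846  =>  V_1 = 14.03 V
V_th = V_1 - V_2 = 14.03 - 0 = 14.03 V
Step 2 — R_th: zero the source — replace V1 by a short circuit (node 2 merges into node 0) — and find the resistance seen between A (node 1) and B (node 0).
Reduce the network between node 1 (A) and node 0 (B) by series/parallel combination:
  Rp1 = R1 ‖ R2 ‖ R3 (parallel, all between nodes 0 and 1) = 1/(1/3.9 + 1/330 + 1/68) = 3.648 Ω
R_th = 3.648 Ω

Final answer: V_th = 14.03 V, R_th = 3.648 Ω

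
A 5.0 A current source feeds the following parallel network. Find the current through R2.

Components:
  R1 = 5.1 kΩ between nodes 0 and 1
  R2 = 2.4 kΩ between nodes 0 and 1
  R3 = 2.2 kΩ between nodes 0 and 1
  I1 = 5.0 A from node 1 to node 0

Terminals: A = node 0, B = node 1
All resistors sit directly between nodes 0 and 1, so they are in parallel and share one voltage V; the full source current 5 A splits among them.
1/R_par = 1/5100 + 1/2400 + 1/2200 = 0.001067 S  =>  R_par = 937 Ω
V = I × R_par = 5 × 937 = 4685 V
I_R2 = V/R2 = 4685/2400 = 1.952 A

Final answer: 1.952 A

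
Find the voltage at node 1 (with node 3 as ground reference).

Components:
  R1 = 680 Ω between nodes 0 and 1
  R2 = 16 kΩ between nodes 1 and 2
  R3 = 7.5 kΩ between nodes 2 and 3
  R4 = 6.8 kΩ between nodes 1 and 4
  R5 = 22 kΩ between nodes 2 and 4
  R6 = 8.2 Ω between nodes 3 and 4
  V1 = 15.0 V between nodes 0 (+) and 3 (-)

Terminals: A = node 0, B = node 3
Nodal analysis, taking node 3 as the 0 V reference.
Source V1 fixes V_0 = 15 V.
KCL at each unknown node (sum of currents leaving = 0; resistances in Ω):
  Node 1: (V_1 - 15)/680 + (V_1 - V_2)/16000 + (V_1 - V_4)/6800 = 0
  Node 2: (V_2 - V_1)/16000 + (V_2 - 0)/7500 + (V_2 - V_4)/22000 = 0
  Node 4: (V_4 - V_1)/6800 + (V_4 - V_2)/22000 + (V_4 - 0)/8.2 = 0
Collecting terms (coefficients in siemens):
  0.00168·V_1 - 0.0000625·V_2 - 0.0001471·V_4 = 0.02206
  0.0002413·V_2 - 0.0000625·V_1 - 0.00004545·V_4 = 0
  0.1221·V_4 - 0.0001471·V_1 - 0.00004545·V_2 = 0
Solving these 3 simultaneous equations (Gaussian elimination) gives:
  V_1 = 13.26 V, V_2 = 3.438 V, V_4 = 0.01724 V
The requested potential is V_1 = 13.26 V.

Final answer: V_1 = 13.26 V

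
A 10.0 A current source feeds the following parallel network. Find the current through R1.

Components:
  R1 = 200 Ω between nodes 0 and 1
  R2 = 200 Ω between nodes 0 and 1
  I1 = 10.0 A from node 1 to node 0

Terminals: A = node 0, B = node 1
All resistors sit directly between nodes 0 and 1, so they are in parallel and share one voltage V; the full source current 10 A splits among them.
1/R_par = 1/200 + 1/200 = 0.01 S  =>  R_par = 100 Ω
V = I × R_par = 10 × 100 = 1000 V
I_R1 = V/R1 = 1000/200 = 5 A

Final answer: 5 A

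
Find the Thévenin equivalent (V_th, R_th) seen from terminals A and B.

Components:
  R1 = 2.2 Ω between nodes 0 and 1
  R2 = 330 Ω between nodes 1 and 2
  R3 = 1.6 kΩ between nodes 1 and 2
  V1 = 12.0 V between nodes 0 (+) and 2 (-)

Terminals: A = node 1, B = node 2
Step 1 — V_th is the open-circuit voltage V_A - V_B (nothing connected across the terminals).
Nodal analysis, taking node 2 as the 0 V reference.
Source V1 fixes V_0 = 12 V.
KCL at each unknown node (sum of currents leaving = 0; resistances in Ω):
  Node 1: (V_1 - 12)/2.2 + (V_1 - 0)/330 + (V_1 - 0)/1600 = 0
Collecting terms: 0.4582 × V_1 = 5.455  =>  V_1 = 11.9 V
V_th = V_1 - V_2 = 11.9 - 0 = 11.9 V
Step 2 — R_th: zero the source — replace V1 by a short circuit (node 2 merges into node 0) — and find the resistance seen between A (node 1) and B (node 0).
Reduce the network between node 1 (A) and node 0 (B) by series/parallel combination:
  Rp1 = R1 ‖ R2 ‖ R3 (parallel, all between nodes 0 and 1) = 1/(1/2.2 + 1/330 + 1/1600) = 2.182 Ω
R_th = 2.182 Ω

Final answer: V_th = 11.9 V, R_th = 2.182 Ω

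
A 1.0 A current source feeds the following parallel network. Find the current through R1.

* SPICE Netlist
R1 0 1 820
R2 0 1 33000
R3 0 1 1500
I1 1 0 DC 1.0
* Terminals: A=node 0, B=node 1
All resistors sit directly between nodes 0 and 1, so they are in parallel and share one voltage V; the full source current 1 A splits among them.
1/R_par = 1/820 + 1/33000 + 1/1500 = 0.001916 S  =>  R_par = 521.8 Ω
V = I × R_par = 1 × 521.8 = 521.8 V
I_R1 = V/R1 = 521.8/820 = 0.6363 A

Final answer: 0.6363 A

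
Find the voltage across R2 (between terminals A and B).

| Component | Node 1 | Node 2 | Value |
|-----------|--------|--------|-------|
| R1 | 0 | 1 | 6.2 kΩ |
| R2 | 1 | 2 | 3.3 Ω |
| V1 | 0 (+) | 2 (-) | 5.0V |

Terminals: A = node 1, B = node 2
R1 and R2 are in series across V1 (node 0 → node 1 → node 2), and the output A–B is taken across R2, so this is a voltage divider.
Series current: I = V1/(R1 + R2) = 5/(6200 + 3.3) = 5/6203 = 0.000806 A
V_R2 = I × R2 = V1 × R2/(R1 + R2) = 5 × 3.3/6203 = 0.00266 V

Final answer: 0.00266 V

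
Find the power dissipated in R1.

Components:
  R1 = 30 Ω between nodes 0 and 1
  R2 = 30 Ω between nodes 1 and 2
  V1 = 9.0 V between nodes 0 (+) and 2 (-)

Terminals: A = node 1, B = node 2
Nodal analysis, taking node 2 as the 0 V reference.
Source V1 fixes V_0 = 9 V.
KCL at each unknown node (sum of currents leaving = 0; resistances in Ω):
  Node 1: (V_1 - 9)/30 + (V_1 - 0)/30 = 0
Collecting terms: 0.06667 × V_1 = 0.3  =>  V_1 = 4.5 V
I_R1 = (V_0 - V_1)/R1 = (9 - 4.5)/30 = 0.15 A
P_R1 = I_R1² × R1 = (0.15)² × 30 = 0.675 W

Final answer: 0.675 W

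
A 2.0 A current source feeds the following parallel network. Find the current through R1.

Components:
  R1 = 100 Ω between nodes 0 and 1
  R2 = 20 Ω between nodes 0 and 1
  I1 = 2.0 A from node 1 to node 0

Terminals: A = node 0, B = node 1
All resistors sit directly between nodes 0 and 1, so they are in parallel and share one voltage V; the full source current 2 A splits among them.
1/R_par = 1/100 + 1/20 = 0.06 S  =>  R_par = 16.67 Ω
V = I × R_par = 2 × 16.67 = 33.33 V
I_R1 = V/R1 = 33.33/100 = 0.3333 A

Final answer: 0.3333 A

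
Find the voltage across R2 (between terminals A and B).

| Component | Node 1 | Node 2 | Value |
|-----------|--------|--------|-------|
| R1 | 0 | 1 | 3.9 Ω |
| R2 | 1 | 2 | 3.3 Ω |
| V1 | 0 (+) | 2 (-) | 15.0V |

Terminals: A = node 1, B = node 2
R1 and R2 are in series across V1 (node 0 → node 1 → node 2), and the output A–B is taken across R2, so this is a voltage divider.
Series current: I = V1/(R1 + R2) = 15/(3.9 + 3.3) = 15/7.2 = 2.083 A
V_R2 = I × R2 = V1 × R2/(R1 + R2) = 15 × 3.3/7.2 = 6.875 V

Final answer: 6.875 V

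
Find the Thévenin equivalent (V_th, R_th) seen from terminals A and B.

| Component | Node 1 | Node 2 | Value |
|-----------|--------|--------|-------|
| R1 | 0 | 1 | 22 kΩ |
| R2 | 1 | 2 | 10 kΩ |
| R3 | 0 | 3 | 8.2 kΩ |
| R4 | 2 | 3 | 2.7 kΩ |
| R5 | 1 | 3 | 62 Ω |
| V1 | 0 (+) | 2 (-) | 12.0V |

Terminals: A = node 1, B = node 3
Step 1 — V_th is the open-circuit voltage V_A - V_B (nothing connected across the terminals).
Nodal analysis, taking node 2 as the 0 V reference.
Source V1 fixes V_0 = 12 V.
KCL at each unknown node (sum of currents leaving = 0; resistances in Ω):
  Node 1: (V_1 - 12)/22000 + (V_1 - 0)/10000 + (V_1 - V_3)/62 = 0
  Node 3: (V_3 - 12)/8200 + (V_3 - 0)/2700 + (V_3 - V_1)/62 = 0
Collecting terms (coefficients in siemens):
  0.01627·V_1 - 0.01613·V_3 = 0.0005455
  0.01662·V_3 - 0.01613·V_1 = 0.001463
Determinant D = (0.01627)(0.01662) - (-0.01613)(-0.01613) = 0.00001036
V_1 = [(0.0005455)(0.01662) - (-0.01613)(0.001463)]/D = 3.154 V
V_3 = [(0.01627)(0.001463) - (0.0005455)(-0.01613)]/D = 3.149 V
V_th = V_1 - V_3 = 3.154 - 3.149 = 0.005375 V
Step 2 — R_th: zero the source — replace V1 by a short circuit (node 2 merges into node 0) — and find the resistance seen between A (node 1) and B (node 3).
Reduce the network between node 1 (A) and node 3 (B) by series/parallel combination:
  Rp1 = R1 ‖ R2 (parallel, both between nodes 0 and 1) = 1/(1/22000 + 1/10000) = 6875 Ω
  Rp2 = R3 ‖ R4 (parallel, both between nodes 0 and 3) = 1/(1/8200 + 1/2700) = 2031 Ω
  Rs1 = Rp1 + Rp2 (series, joined only at node 0) = 6875 + 2031 = 8906 Ω
  Rp3 = R5 ‖ Rs1 (parallel, both between nodes 1 and 3) = 1/(1/62 + 1/8906) = 61.57 Ω
R_th = 61.57 Ω

Final answer: V_th = 0.005375 V, R_th = 61.57 Ω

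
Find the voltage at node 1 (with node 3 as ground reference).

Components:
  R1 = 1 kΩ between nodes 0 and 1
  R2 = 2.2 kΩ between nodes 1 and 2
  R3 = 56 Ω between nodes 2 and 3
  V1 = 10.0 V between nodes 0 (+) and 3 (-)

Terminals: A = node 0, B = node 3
Nodal analysis, taking node 3 as the 0 V reference.
Source V1 fixes V_0 = 10 V.
KCL at each unknown node (sum of currents leaving = 0; resistances in Ω):
  Node 1: (V_1 - 10)/1000 + (V_1 - V_2)/2200 = 0
  Node 2: (V_2 - V_1)/2200 + (V_2 - 0)/56 = 0
Collecting terms (coefficients in siemens):
  0.001455·V_1 - 0.0004545·V_2 = 0.01
  0.01831·V_2 - 0.0004545·V_1 = 0
Determinant D = (0.001455)(0.01831) - (-0.0004545)(-0.0004545) = 0.00002643
V_1 = [(0.01)(0.01831) - (-0.0004545)(0)]/D = 6.929 V
V_2 = [(0.001455)(0) - (0.01)(-0.0004545)]/D = 0.172 V
The requested potential is V_1 = 6.929 V.

Final answer: V_1 = 6.929 V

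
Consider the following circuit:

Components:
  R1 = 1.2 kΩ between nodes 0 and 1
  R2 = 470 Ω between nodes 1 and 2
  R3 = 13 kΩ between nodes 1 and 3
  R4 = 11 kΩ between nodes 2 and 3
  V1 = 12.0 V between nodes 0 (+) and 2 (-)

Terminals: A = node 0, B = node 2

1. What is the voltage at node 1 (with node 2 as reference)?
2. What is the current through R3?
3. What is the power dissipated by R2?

Nodal analysis, taking node 2 as the 0 V reference.
Source V1 fixes V_0 = 12 V.
KCL at each unknown node (sum of currents leaving = 0; resistances in Ω):
  Node 1: (V_1 - 12)/1200 + (V_1 - 0)/470 + (V_1 - V_3)/13000 = 0
  Node 3: (V_3 - V_1)/13000 + (V_3 - 0)/11000 = 0
Collecting terms (coefficients in siemens):
  0.003038·V_1 - 0.00007692·V_3 = 0.01
  0.0001678·V_3 - 0.00007692·V_1 = 0
Determinant D = (0.003038)(0.0001678) - (-0.00007692)(-0.00007692) = 0.0000005039
V_1 = [(0.01)(0.0001678) - (-0.00007692)(0)]/D = 3.33 V
V_3 = [(0.003038)(0) - (0.01)(-0.00007692)]/D = 1.526 V
Part 1:
  Read off the nodal solution: V_1 = 3.33 V
Part 2:
  I_R3 = (V_1 - V_3)/R3 = (3.33 - 1.526)/13000 = 0.0001388 A
  Magnitude: I_R3 = 0.0001388 A
Part 3:
  I_R2 = (V_1 - V_2)/R2 = (3.33 - 0)/470 = 0.007086 A
  P_R2 = I_R2² × R2 = (0.007086)² × 470 = 0.0236 W

Final answers:
1. V_1 = 3.33 V
2. I_R3 = 0.0001388 A
3. P_R2 = 0.0236 W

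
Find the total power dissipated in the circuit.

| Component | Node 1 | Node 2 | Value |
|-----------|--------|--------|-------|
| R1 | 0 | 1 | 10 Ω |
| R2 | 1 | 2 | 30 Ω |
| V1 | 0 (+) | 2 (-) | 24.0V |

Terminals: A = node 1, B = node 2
Nodal analysis, taking node 2 as the 0 V reference.
Source V1 fixes V_0 = 24 V.
KCL at each unknown node (sum of currents leaving = 0; resistances in Ω):
  Node 1: (V_1 - 24)/10 + (V_1 - 0)/30 = 0
Collecting terms: 0.1333 × V_1 = 2.4  =>  V_1 = 18 V
Power in each resistor, P = (ΔV)²/R:
  P_R1 = (24 - 18)²/10 = 3.6 W
  P_R2 = (18 - 0)²/30 = 10.8 W
P_total = P_R1 + P_R2 = 14.4 W

Final answer: 14.4 W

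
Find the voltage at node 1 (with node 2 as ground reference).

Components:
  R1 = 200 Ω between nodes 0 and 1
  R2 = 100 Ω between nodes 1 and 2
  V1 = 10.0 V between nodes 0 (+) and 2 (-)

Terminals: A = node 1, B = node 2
Nodal analysis, taking node 2 as the 0 V reference.
Source V1 fixes V_0 = 10 V.
KCL at each unknown node (sum of currents leaving = 0; resistances in Ω):
  Node 1: (V_1 - 10)/200 + (V_1 - 0)/100 = 0
Collecting terms: 0.015 × V_1 = 0.05  =>  V_1 = 3.333 V
The requested potential is V_1 = 3.333 V.

Final answer: V_1 = 3.333 V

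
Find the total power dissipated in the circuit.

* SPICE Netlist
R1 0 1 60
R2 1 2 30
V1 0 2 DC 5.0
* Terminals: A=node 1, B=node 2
Nodal analysis, taking node 2 as the 0 V reference.
Source V1 fixes V_0 = 5 V.
KCL at each unknown node (sum of currents leaving = 0; resistances in Ω):
  Node 1: (V_1 - 5)/60 + (V_1 - 0)/30 = 0
Collecting terms: 0.05 × V_1 = 0.08333  =>  V_1 = 1.667 V
Power in each resistor, P = (ΔV)²/R:
  P_R1 = (5 - 1.667)²/60 = 0.1852 W
  P_R2 = (1.667 - 0)²/30 = 0.09259 W
P_total = P_R1 + P_R2 = 0.2778 W

Final answer: 0.2778 W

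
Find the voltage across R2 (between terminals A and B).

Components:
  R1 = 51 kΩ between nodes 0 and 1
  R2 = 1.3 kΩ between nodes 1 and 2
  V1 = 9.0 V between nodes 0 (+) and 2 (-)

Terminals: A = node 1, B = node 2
R1 and R2 are in series across V1 (node 0 → node 1 → node 2), and the output A–B is taken across R2, so this is a voltage divider.
Series current: I = V1/(R1 + R2) = 9/(51000 + 1300) = 9/52300 = 0.0001721 A
V_R2 = I × R2 = V1 × R2/(R1 + R2) = 9 × 1300/52300 = 0.2237 V

Final answer: 0.2237 V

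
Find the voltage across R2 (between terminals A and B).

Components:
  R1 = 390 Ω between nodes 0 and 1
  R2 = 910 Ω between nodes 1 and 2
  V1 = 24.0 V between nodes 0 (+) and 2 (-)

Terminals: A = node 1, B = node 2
R1 and R2 are in series across V1 (node 0 → node 1 → node 2), and the output A–B is taken across R2, so this is a voltage divider.
Series current: I = V1/(R1 + R2) = 24/(390 + 910) = 24/1300 = 0.01846 A
V_R2 = I × R2 = V1 × R2/(R1 + R2) = 24 × 910/1300 = 16.8 V

Final answer: 16.8 V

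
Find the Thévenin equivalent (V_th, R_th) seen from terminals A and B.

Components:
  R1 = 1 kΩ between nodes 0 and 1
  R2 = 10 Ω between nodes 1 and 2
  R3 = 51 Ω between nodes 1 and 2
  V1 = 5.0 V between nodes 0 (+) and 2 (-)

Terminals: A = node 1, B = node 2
Step 1 — V_th is the open-circuit voltage V_A - V_B (nothing connected across the terminals).
Nodal analysis, taking node 2 as the 0 V reference.
Source V1 fixes V_0 = 5 V.
KCL at each unknown node (sum of currents leaving = 0; resistances in Ω):
  Node 1: (V_1 - 5)/1000 + (V_1 - 0)/10 + (V_1 - 0)/51 = 0
Collecting terms: 0.1206 × V_1 = 0.005  =>  V_1 = 0.04146 V
V_th = V_1 - V_2 = 0.04146 - 0 = 0.04146 V
Step 2 — R_th: zero the source — replace V1 by a short circuit (node 2 merges into node 0) — and find the resistance seen between A (node 1) and B (node 0).
Reduce the network between node 1 (A) and node 0 (B) by series/parallel combination:
  Rp1 = R1 ‖ R2 ‖ R3 (parallel, all between nodes 0 and 1) = 1/(1/1000 + 1/10 + 1/51) = 8.291 Ω
R_th = 8.291 Ω

Final answer: V_th = 0.04146 V, R_th = 8.291 Ω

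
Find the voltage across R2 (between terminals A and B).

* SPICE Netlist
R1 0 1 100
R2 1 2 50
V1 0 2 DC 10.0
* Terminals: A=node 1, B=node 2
R1 and R2 are in series across V1 (node 0 → node 1 → node 2), and the output A–B is taken across R2, so this is a voltage divider.
Series current: I = V1/(R1 + R2) = 10/(100 + 50) = 10/150 = 0.06667 A
V_R2 = I × R2 = V1 × R2/(R1 + R2) = 10 × 50/150 = 3.333 V

Final answer: 3.333 V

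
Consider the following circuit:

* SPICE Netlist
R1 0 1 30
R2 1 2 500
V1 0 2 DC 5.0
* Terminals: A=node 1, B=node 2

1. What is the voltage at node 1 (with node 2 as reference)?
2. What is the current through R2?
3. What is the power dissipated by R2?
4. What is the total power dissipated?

Nodal analysis, taking node 2 as the 0 V reference.
Source V1 fixes V_0 = 5 V.
KCL at each unknown node (sum of currents leaving = 0; resistances in Ω):
  Node 1: (V_1 - 5)/30 + (V_1 - 0)/500 = 0
Collecting terms: 0.03533 × V_1 = 0.1667  =>  V_1 = 4.717 V
Part 1:
  Read off the nodal solution: V_1 = 4.717 V
Part 2:
  I_R2 = (V_1 - V_2)/R2 = (4.717 - 0)/500 = 0.009434 A
  Magnitude: I_R2 = 0.009434 A
Part 3:
  I_R2 = (V_1 - V_2)/R2 = (4.717 - 0)/500 = 0.009434 A
  P_R2 = I_R2² × R2 = (0.009434)² × 500 = 0.0445 W
Part 4:
  Power in each resistor, P = (ΔV)²/R:
    P_R1 = (5 - 4.717)²/30 = 0.00267 W
    P_R2 = (4.717 - 0)²/500 = 0.0445 W
  P_total = P_R1 + P_R2 = 0.04717 W

Final answers:
1. V_1 = 4.717 V
2. I_R2 = 0.009434 A
3. P_R2 = 0.0445 W
4. P_total = 0.04717 W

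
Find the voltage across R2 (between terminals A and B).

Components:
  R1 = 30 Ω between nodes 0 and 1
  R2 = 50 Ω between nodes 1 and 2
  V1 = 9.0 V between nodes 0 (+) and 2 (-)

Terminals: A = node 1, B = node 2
R1 and R2 are in series across V1 (node 0 → node 1 → node 2), and the output A–B is taken across R2, so this is a voltage divider.
Series current: I = V1/(R1 + R2) = 9/(30 + 50) = 9/80 = 0.1125 A
V_R2 = I × R2 = V1 × R2/(R1 + R2) = 9 × 50/80 = 5.625 V

Final answer: 5.625 V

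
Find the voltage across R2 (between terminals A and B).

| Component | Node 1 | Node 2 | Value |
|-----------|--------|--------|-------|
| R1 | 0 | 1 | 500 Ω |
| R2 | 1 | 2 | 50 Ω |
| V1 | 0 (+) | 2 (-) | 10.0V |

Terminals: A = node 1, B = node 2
R1 and R2 are in series across V1 (node 0 → node 1 → node 2), and the output A–B is taken across R2, so this is a voltage divider.
Series current: I = V1/(R1 + R2) = 10/(500 + 50) = 10/550 = 0.01818 A
V_R2 = I × R2 = V1 × R2/(R1 + R2) = 10 × 50/550 = 0.9091 V

Final answer: 0.9091 V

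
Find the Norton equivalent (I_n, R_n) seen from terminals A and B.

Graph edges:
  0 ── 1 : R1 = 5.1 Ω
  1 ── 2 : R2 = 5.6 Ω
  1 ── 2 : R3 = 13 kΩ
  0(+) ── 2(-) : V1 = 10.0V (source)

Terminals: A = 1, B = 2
Find the Thévenin equivalent first; then I_n = V_th/R_th and R_n = R_th.
Step 1 — V_th is the open-circuit voltage V_A - V_B (nothing connected across the terminals).
Nodal analysis, taking node 2 as the 0 V reference.
Source V1 fixes V_0 = 10 V.
KCL at each unknown node (sum of currents leaving = 0; resistances in Ω):
  Node 1: (V_1 - 10)/5.1 + (V_1 - 0)/5.6 + (V_1 - 0)/13000 = 0
Collecting terms: 0.3747 × V_1 = 1.961  =>  V_1 = 5.233 V
V_th = V_1 - V_2 = 5.233 - 0 = 5.233 V
Step 2 — R_th: zero the source — replace V1 by a short circuit (node 2 merges into node 0) — and find the resistance seen between A (node 1) and B (node 0).
Reduce the network between node 1 (A) and node 0 (B) by series/parallel combination:
  Rp1 = R1 ‖ R2 ‖ R3 (parallel, all between nodes 0 and 1) = 1/(1/5.1 + 1/5.6 + 1/13000) = 2.669 Ω
R_th = 2.669 Ω
I_n = V_th/R_th = 5.233/2.669 = 1.961 A, and R_n = R_th = 2.669 Ω

Final answer: I_n = 1.961 A, R_n = 2.669 Ω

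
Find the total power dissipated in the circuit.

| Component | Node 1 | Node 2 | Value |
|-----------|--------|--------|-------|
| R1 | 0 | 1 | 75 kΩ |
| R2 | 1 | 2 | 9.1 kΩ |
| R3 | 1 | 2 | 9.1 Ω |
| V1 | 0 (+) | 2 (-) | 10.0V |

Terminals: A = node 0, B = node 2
Nodal analysis, taking node 2 as the 0 V reference.
Source V1 fixes V_0 = 10 V.
KCL at each unknown node (sum of currents leaving = 0; resistances in Ω):
  Node 1: (V_1 - 10)/75000 + (V_1 - 0)/9100 + (V_1 - 0)/9.1 = 0
Collecting terms: 0.11 × V_1 = 0.0001333  =>  V_1 = 0.001212 V
Power in each resistor, P = (ΔV)²/R:
  P_R1 = (10 - 0.001212)²/75000 = 0.001333 W
  P_R2 = (0.001212 - 0)²/9100 = 0.0000000001614 W
  P_R3 = (0.001212 - 0)²/9.1 = 0.0000001614 W
P_total = P_R1 + P_R2 + P_R3 = 0.001333 W

Final answer: 0.001333 W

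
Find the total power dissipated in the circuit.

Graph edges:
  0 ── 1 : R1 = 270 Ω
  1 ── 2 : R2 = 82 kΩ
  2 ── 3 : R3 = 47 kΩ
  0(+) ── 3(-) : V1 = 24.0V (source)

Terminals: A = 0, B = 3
Nodal analysis, taking node 3 as the 0 V reference.
Source V1 fixes V_0 = 24 V.
KCL at each unknown node (sum of currents leaving = 0; resistances in Ω):
  Node 1: (V_1 - 24)/270 + (V_1 - V_2)/82000 = 0
  Node 2: (V_2 - V_1)/82000 + (V_2 - 0)/47000 = 0
Collecting terms (coefficients in siemens):
  0.003716·V_1 - 0.0000122·V_2 = 0.08889
  0.00003347·V_2 - 0.0000122·V_1 = 0
Determinant D = (0.003716)(0.00003347) - (-0.0000122)(-0.0000122) = 0.0000001242
V_1 = [(0.08889)(0.00003347) - (-0.0000122)(0)]/D = 23.95 V
V_2 = [(0.003716)(0) - (0.08889)(-0.0000122)]/D = 8.726 V
Power in each resistor, P = (ΔV)²/R:
  P_R1 = (24 - 23.95)²/270 = 0.000009307 W
  P_R2 = (23.95 - 8.726)²/82000 = 0.002826 W
  P_R3 = (8.726 - 0)²/47000 = 0.00162 W
P_total = P_R1 + P_R2 + P_R3 = 0.004456 W

Final answer: 0.004456 W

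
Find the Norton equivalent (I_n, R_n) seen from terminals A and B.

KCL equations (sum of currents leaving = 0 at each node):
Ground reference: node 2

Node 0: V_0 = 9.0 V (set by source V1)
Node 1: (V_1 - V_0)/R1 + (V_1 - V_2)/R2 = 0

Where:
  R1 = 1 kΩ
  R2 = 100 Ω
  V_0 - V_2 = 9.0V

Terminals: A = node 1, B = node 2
Find the Thévenin equivalent first; then I_n = V_th/R_th and R_n = R_th.
Step 1 — V_th is the open-circuit voltage V_A - V_B (nothing connected across the terminals).
Nodal analysis, taking node 2 as the 0 V reference.
Source V1 fixes V_0 = 9 V.
KCL at each unknown node (sum of currents leaving = 0; resistances in Ω):
  Node 1: (V_1 - 9)/1000 + (V_1 - 0)/100 = 0
Collecting terms: 0.011 × V_1 = 0.009  =>  V_1 = 0.8182 V
V_th = V_1 - V_2 = 0.8182 - 0 = 0.8182 V
Step 2 — R_th: zero the source — replace V1 by a short circuit (node 2 merges into node 0) — and find the resistance seen between A (node 1) and B (node 0).
Reduce the network between node 1 (A) and node 0 (B) by series/parallel combination:
  Rp1 = R1 ‖ R2 (parallel, both between nodes 0 and 1) = 1/(1/1000 + 1/100) = 90.91 Ω
R_th = 90.91 Ω
I_n = V_th/R_th = 0.8182/90.91 = 0.009 A, and R_n = R_th = 90.91 Ω

Final answer: I_n = 0.009 A, R_n = 90.91 Ω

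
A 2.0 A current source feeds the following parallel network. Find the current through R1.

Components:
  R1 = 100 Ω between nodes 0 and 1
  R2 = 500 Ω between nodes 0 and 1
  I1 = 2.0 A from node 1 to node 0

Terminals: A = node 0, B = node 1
All resistors sit directly between nodes 0 and 1, so they are in parallel and share one voltage V; the full source current 2 A splits among them.
1/R_par = 1/100 + 1/500 = 0.012 S  =>  R_par = 83.33 Ω
V = I × R_par = 2 × 83.33 = 166.7 V
I_R1 = V/R1 = 166.7/100 = 1.667 A

Final answer: 1.667 A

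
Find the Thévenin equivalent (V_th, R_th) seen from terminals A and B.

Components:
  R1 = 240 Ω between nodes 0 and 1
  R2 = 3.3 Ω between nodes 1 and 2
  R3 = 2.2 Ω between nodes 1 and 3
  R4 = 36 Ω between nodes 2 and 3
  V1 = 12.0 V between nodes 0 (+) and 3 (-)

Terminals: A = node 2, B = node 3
Step 1 — V_th is the open-circuit voltage V_A - V_B (nothing connected across the terminals).
Nodal analysis, taking node 3 as the 0 V reference.
Source V1 fixes V_0 = 12 V.
KCL at each unknown node (sum of currents leaving = 0; resistances in Ω):
  Node 1: (V_1 - 12)/240 + (V_1 - V_2)/3.3 + (V_1 - 0)/2.2 = 0
  Node 2: (V_2 - V_1)/3.3 + (V_2 - 0)/36 = 0
Collecting terms (coefficients in siemens):
  0.7617·V_1 - 0.303·V_2 = 0.05
  0.3308·V_2 - 0.303·V_1 = 0
Determinant D = (0.7617)(0.3308) - (-0.303)(-0.303) = 0.1602
V_1 = [(0.05)(0.3308) - (-0.303)(0)]/D = 0.1033 V
V_2 = [(0.7617)(0) - (0.05)(-0.303)]/D = 0.0946 V
V_th = V_2 - V_3 = 0.0946 - 0 = 0.0946 V
Step 2 — R_th: zero the source — replace V1 by a short circuit (node 3 merges into node 0) — and find the resistance seen between A (node 2) and B (node 0).
Reduce the network between node 2 (A) and node 0 (B) by series/parallel combination:
  Rp1 = R1 ‖ R3 (parallel, both between nodes 0 and 1) = 1/(1/240 + 1/2.2) = 2.18 Ω
  Rs1 = R2 + Rp1 (series, joined only at node 1) = 3.3 + 2.18 = 5.48 Ω
  Rp2 = R4 ‖ Rs1 (parallel, both between nodes 0 and 2) = 1/(1/36 + 1/5.48) = 4.756 Ω
R_th = 4.756 Ω

Final answer: V_th = 0.0946 V, R_th = 4.756 Ω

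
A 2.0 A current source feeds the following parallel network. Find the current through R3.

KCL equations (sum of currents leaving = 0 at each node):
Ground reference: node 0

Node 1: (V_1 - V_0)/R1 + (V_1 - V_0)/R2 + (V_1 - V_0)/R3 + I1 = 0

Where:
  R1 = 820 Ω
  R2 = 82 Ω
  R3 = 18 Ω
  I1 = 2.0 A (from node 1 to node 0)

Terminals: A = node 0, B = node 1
All resistors sit directly between nodes 0 and 1, so they are in parallel and share one voltage V; the full source current 2 A splits among them.
1/R_par = 1/820 + 1/82 + 1/18 = 0.06897 S  =>  R_par = 14.5 Ω
V = I × R_par = 2 × 14.5 = 29 V
I_R3 = V/R3 = 29/18 = 1.611 A

Final answer: 1.611 A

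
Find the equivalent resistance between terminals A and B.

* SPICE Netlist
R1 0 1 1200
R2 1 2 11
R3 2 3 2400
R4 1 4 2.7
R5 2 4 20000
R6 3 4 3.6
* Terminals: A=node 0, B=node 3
The network is not a plain series/parallel combination. Inject a 1 A test current into terminal A (node 0) and return it from terminal B (node 3); then R_eq = V_A / (1 A).
Nodal analysis, taking node 3 as the 0 V reference.
Current source I_test pushes 1 A into node 0 and draws it out of node 3.
KCL at each unknown node (sum of currents leaving = 0; resistances in Ω):
  Node 0: (V_0 - V_1)/1200 - 1 = 0
  Node 1: (V_1 - V_0)/1200 + (V_1 - V_2)/11 + (V_1 - V_4)/2.7 = 0
  Node 2: (V_2 - V_1)/11 + (V_2 - 0)/2400 + (V_2 - V_4)/20000 = 0
  Node 4: (V_4 - V_1)/2.7 + (V_4 - V_2)/20000 + (V_4 - 0)/3.6 = 0
Collecting terms (coefficients in siemens):
  0.0008333·V_0 - 0.0008333·V_1 = 1
  0.4621·V_1 - 0.0008333·V_0 - 0.09091·V_2 - 0.3704·V_4 = 0
  0.09138·V_2 - 0.09091·V_1 - 0.00005·V_4 = 0
  0.6482·V_4 - 0.3704·V_1 - 0.00005·V_2 = 0
Solving these 4 simultaneous equations (Gaussian elimination) gives:
  V_0 = 1206 V, V_1 = 6.283 V, V_2 = 6.253 V, V_4 = 3.591 V
R_eq = V_0 / 1 A = 1206 Ω = 1.206 kΩ

Final answer: 1.206 kΩ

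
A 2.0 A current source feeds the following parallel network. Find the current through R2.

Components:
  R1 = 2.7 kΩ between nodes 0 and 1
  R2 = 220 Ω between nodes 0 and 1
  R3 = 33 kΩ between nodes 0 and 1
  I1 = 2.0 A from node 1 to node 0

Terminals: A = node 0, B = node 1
All resistors sit directly between nodes 0 and 1, so they are in parallel and share one voltage V; the full source current 2 A splits among them.
1/R_par = 1/2700 + 1/220 + 1/33000 = 0.004946 S  =>  R_par = 202.2 Ω
V = I × R_par = 2 × 202.2 = 404.4 V
I_R2 = V/R2 = 404.4/220 = 1.838 A

Final answer: 1.838 A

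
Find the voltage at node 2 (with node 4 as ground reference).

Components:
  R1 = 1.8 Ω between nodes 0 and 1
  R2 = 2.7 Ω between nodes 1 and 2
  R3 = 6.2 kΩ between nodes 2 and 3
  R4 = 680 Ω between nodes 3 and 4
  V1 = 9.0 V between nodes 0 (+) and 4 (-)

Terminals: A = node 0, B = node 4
Nodal analysis, taking node 4 as the 0 V reference.
Source V1 fixes V_0 = 9 V.
KCL at each unknown node (sum of currents leaving = 0; resistances in Ω):
  Node 1: (V_1 - 9)/1.8 + (V_1 - V_2)/2.7 = 0
  Node 2: (V_2 - V_1)/2.7 + (V_2 - V_3)/6200 = 0
  Node 3: (V_3 - V_2)/6200 + (V_3 - 0)/680 = 0
Collecting terms (coefficients in siemens):
  0.9259·V_1 - 0.3704·V_2 = 5
  0.3705·V_2 - 0.3704·V_1 - 0.0001613·V_3 = 0
  0.001632·V_3 - 0.0001613·V_2 = 0
Solving these 3 simultaneous equations (Gaussian elimination) gives:
  V_1 = 8.998 V, V_2 = 8.994 V, V_3 = 0.889 V
The requested potential is V_2 = 8.994 V.

Final answer: V_2 = 8.994 V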